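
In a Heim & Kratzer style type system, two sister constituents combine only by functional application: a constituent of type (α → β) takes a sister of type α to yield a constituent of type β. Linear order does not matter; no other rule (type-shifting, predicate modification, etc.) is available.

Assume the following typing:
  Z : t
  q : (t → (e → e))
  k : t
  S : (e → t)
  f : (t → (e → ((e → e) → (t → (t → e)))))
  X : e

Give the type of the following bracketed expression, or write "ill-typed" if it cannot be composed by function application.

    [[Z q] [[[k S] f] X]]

[Z q]: functor q : (t → (e → e)), argument Z : t; result (e → e).
[k S]: t and (e → t) cannot combine by function application — type clash.

ill-typed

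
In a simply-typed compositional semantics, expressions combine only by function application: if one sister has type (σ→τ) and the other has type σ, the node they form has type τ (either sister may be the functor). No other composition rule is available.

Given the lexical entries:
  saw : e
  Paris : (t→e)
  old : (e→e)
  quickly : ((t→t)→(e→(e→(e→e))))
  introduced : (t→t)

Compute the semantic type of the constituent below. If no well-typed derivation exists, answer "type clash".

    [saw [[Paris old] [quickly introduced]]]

type clash

[Paris old]: (t→e) with (e→e) — neither is a function whose domain matches the other; composition fails here.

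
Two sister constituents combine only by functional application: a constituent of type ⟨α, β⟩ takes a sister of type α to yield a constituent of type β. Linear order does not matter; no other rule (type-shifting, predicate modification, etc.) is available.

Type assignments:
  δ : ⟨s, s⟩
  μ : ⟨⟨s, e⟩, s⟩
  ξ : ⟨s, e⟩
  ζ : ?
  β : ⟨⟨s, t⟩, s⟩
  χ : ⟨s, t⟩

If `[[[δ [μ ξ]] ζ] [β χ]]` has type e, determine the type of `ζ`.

For [[[δ [μ ξ]] ζ] [β χ]] to have type e with [β χ] of type s, [[δ [μ ξ]] ζ] must be the function: [[δ [μ ξ]] ζ] : ⟨s, e⟩.
For [[δ [μ ξ]] ζ] to have type ⟨s, e⟩ with [δ [μ ξ]] of type s, ζ must be the function: ζ : ⟨s, ⟨s, e⟩⟩.

⟨s, ⟨s, e⟩⟩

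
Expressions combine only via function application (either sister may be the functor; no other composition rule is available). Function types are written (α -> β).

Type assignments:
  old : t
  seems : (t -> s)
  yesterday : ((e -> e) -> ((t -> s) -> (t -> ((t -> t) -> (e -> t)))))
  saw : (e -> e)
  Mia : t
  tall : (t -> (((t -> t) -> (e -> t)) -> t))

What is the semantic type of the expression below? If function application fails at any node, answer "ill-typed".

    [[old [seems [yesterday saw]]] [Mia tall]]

t

At [yesterday saw], yesterday : ((e -> e) -> ((t -> s) -> (t -> ((t -> t) -> (e -> t))))) takes saw : (e -> e), giving ((t -> s) -> (t -> ((t -> t) -> (e -> t)))).
At [seems [yesterday saw]], [yesterday saw] : ((t -> s) -> (t -> ((t -> t) -> (e -> t)))) takes seems : (t -> s), giving (t -> ((t -> t) -> (e -> t))).
At [old [seems [yesterday saw]]], [seems [yesterday saw]] : (t -> ((t -> t) -> (e -> t))) takes old : t, giving ((t -> t) -> (e -> t)).
At [Mia tall], tall : (t -> (((t -> t) -> (e -> t)) -> t)) takes Mia : t, giving (((t -> t) -> (e -> t)) -> t).
At [[old [seems [yesterday saw]]] [Mia tall]], [Mia tall] : (((t -> t) -> (e -> t)) -> t) takes [old [seems [yesterday saw]]] : ((t -> t) -> (e -> t)), giving t.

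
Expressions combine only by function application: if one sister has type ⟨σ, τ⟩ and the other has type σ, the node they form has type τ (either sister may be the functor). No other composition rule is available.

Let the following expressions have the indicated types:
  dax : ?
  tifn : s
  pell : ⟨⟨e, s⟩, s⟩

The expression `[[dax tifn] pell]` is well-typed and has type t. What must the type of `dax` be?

[[dax tifn] pell] is required to be t. pell : ⟨⟨e, s⟩, s⟩ cannot yield t as functor, so [dax tifn] : ⟨⟨⟨e, s⟩, s⟩, t⟩.
[dax tifn] is required to be ⟨⟨⟨e, s⟩, s⟩, t⟩. tifn : s cannot yield ⟨⟨⟨e, s⟩, s⟩, t⟩ as functor, so dax : ⟨s, ⟨⟨⟨e, s⟩, s⟩, t⟩⟩.

⟨s, ⟨⟨⟨e, s⟩, s⟩, t⟩⟩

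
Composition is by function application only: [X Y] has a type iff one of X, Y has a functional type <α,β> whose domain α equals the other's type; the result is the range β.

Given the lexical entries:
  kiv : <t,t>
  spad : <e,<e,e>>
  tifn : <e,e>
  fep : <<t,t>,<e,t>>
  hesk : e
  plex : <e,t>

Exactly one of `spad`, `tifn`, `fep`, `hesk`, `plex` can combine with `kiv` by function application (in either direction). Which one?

spad : <e,<e,e>> — no; kiv wants t, and spad wants e.
tifn : <e,e> — no; kiv wants t, and tifn wants e.
fep — combines: fep : <<t,t>,<e,t>> takes kiv : <t,t> as argument, giving <e,t>.
hesk : e — no; kiv wants t, and hesk wants nothing (atomic).
plex : <e,t> — no; kiv wants t, and plex wants e.

fep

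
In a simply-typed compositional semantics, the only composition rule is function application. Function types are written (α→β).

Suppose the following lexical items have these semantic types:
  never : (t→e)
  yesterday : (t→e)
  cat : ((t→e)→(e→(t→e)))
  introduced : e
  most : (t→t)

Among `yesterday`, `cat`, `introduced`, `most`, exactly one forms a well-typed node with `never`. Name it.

cat

yesterday : (t→e) — no; never wants t, and yesterday wants t.
cat — combines: cat : ((t→e)→(e→(t→e))) takes never : (t→e) as argument, giving (e→(t→e)).
introduced : e — no; never wants t, and introduced wants nothing (atomic).
most : (t→t) — no; never wants t, and most wants t.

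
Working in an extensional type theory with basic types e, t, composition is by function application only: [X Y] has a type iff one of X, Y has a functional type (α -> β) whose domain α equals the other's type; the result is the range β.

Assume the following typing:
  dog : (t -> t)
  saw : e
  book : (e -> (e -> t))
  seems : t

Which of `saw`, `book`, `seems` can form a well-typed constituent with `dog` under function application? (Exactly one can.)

saw : e — does not combine with dog.
book : (e -> (e -> t)) — does not combine with dog.
seems — combines: dog : (t -> t) takes seems : t as argument, giving t.

seems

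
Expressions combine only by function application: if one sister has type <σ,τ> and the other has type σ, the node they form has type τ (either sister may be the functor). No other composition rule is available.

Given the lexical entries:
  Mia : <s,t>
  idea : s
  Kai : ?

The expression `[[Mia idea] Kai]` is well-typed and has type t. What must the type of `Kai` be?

At [[Mia idea] Kai] (required: t): [Mia idea] is t, which is not a function with range t; hence Kai is the functor — type <t,t>.

<t,t>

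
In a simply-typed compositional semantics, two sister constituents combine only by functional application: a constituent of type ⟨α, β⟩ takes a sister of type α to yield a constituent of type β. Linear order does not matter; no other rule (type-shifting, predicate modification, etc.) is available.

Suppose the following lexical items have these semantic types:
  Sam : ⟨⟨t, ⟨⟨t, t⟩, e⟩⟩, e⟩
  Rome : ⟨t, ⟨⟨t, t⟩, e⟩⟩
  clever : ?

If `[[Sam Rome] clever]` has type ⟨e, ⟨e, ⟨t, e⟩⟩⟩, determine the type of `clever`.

[[Sam Rome] clever] must have type ⟨e, ⟨e, ⟨t, e⟩⟩⟩. The sister [Sam Rome] has type e; that is not a function onto ⟨e, ⟨e, ⟨t, e⟩⟩⟩, so clever must be the functor, of type ⟨e, ⟨e, ⟨e, ⟨t, e⟩⟩⟩⟩.

⟨e, ⟨e, ⟨e, ⟨t, e⟩⟩⟩⟩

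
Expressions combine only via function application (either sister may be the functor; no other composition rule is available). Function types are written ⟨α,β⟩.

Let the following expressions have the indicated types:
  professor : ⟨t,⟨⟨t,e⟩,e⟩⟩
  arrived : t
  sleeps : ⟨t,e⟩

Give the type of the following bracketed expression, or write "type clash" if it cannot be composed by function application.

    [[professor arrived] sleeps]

At [professor arrived], professor : ⟨t,⟨⟨t,e⟩,e⟩⟩ takes arrived : t, giving ⟨⟨t,e⟩,e⟩.
At [[professor arrived] sleeps], [professor arrived] : ⟨⟨t,e⟩,e⟩ takes sleeps : ⟨t,e⟩, giving e.

e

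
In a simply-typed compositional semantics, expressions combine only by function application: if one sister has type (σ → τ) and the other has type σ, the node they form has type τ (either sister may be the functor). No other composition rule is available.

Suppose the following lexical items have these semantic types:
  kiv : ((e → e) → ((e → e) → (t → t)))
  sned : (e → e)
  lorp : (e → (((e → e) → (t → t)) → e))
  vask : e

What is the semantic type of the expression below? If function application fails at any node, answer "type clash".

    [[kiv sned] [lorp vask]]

At [kiv sned], kiv : ((e → e) → ((e → e) → (t → t))) takes sned : (e → e), giving ((e → e) → (t → t)).
At [lorp vask], lorp : (e → (((e → e) → (t → t)) → e)) takes vask : e, giving (((e → e) → (t → t)) → e).
At [[kiv sned] [lorp vask]], [lorp vask] : (((e → e) → (t → t)) → e) takes [kiv sned] : ((e → e) → (t → t)), giving e.

e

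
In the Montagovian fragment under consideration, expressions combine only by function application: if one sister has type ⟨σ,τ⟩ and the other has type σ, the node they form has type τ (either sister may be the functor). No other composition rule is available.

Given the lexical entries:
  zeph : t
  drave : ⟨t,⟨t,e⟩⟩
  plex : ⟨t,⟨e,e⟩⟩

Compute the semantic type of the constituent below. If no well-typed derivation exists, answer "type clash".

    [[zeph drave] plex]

type clash

[zeph drave]: ⟨t,⟨t,e⟩⟩ applied to t yields ⟨t,e⟩.
[[zeph drave] plex]: ⟨t,e⟩ with ⟨t,⟨e,e⟩⟩ — neither is a function whose domain matches the other; composition fails here.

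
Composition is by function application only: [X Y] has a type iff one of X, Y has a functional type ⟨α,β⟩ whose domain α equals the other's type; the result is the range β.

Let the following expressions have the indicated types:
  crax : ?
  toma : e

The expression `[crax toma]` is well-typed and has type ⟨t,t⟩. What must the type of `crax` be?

⟨e,⟨t,t⟩⟩

[crax toma] must have type ⟨t,t⟩. The sister toma has type e; that is not a function onto ⟨t,t⟩, so crax must be the functor, of type ⟨e,⟨t,t⟩⟩.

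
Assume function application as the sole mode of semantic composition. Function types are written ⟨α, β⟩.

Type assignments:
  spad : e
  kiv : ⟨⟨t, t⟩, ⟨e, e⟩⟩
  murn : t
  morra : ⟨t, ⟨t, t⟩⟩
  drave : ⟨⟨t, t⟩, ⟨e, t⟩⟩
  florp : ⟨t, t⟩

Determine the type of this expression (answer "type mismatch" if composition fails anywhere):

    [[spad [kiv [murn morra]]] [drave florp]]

[murn morra] — morra of type ⟨t, ⟨t, t⟩⟩ combines with murn of type t: type ⟨t, t⟩.
[kiv [murn morra]] — kiv of type ⟨⟨t, t⟩, ⟨e, e⟩⟩ combines with [murn morra] of type ⟨t, t⟩: type ⟨e, e⟩.
[spad [kiv [murn morra]]] — [kiv [murn morra]] of type ⟨e, e⟩ combines with spad of type e: type e.
[drave florp] — drave of type ⟨⟨t, t⟩, ⟨e, t⟩⟩ combines with florp of type ⟨t, t⟩: type ⟨e, t⟩.
[[spad [kiv [murn morra]]] [drave florp]] — [drave florp] of type ⟨e, t⟩ combines with [spad [kiv [murn morra]]] of type e: type t.

t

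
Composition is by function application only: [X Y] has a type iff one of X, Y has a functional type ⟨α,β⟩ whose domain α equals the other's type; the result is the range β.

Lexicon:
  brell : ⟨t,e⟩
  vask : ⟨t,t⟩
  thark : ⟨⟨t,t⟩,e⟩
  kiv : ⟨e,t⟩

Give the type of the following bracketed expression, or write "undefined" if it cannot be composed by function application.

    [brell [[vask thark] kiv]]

[vask thark]: thark is ⟨⟨t,t⟩,e⟩, vask is ⟨t,t⟩; result e.
[[vask thark] kiv]: kiv is ⟨e,t⟩, [vask thark] is e; result t.
[brell [[vask thark] kiv]]: brell is ⟨t,e⟩, [[vask thark] kiv] is t; result e.

e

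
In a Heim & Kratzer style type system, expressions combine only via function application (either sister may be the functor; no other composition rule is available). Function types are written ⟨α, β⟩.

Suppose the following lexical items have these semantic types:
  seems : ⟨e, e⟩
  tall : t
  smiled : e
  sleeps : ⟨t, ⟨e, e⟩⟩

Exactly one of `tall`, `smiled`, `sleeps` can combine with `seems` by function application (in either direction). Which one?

smiled

tall : t — does not combine with seems.
smiled — combines: seems : ⟨e, e⟩ takes smiled : e as argument, giving e.
sleeps : ⟨t, ⟨e, e⟩⟩ — does not combine with seems.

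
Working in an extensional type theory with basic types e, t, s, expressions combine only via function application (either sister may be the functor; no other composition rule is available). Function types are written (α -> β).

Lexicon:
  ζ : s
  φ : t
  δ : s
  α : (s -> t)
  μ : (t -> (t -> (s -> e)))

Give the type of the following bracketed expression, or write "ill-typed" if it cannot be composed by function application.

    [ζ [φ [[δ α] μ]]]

e

[δ α]: functor α : (s -> t), argument δ : s; result t.
[[δ α] μ]: functor μ : (t -> (t -> (s -> e))), argument [δ α] : t; result (t -> (s -> e)).
[φ [[δ α] μ]]: functor [[δ α] μ] : (t -> (s -> e)), argument φ : t; result (s -> e).
[ζ [φ [[δ α] μ]]]: functor [φ [[δ α] μ]] : (s -> e), argument ζ : s; result e.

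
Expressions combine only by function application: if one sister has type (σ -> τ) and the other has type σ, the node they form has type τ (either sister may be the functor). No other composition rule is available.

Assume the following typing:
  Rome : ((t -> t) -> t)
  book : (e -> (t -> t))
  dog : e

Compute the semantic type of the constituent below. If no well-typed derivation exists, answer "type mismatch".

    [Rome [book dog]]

[book dog]: functor book : (e -> (t -> t)), argument dog : e; result (t -> t).
[Rome [book dog]]: functor Rome : ((t -> t) -> t), argument [book dog] : (t -> t); result t.

t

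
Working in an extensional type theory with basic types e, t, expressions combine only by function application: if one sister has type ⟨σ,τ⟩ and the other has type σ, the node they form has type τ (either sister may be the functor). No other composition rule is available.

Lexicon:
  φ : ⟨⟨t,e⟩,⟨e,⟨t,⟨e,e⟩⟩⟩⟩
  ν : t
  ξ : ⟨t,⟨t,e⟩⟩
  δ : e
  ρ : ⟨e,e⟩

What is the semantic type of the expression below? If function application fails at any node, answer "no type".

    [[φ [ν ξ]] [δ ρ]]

[ν ξ] — ξ of type ⟨t,⟨t,e⟩⟩ combines with ν of type t: type ⟨t,e⟩.
[φ [ν ξ]] — φ of type ⟨⟨t,e⟩,⟨e,⟨t,⟨e,e⟩⟩⟩⟩ combines with [ν ξ] of type ⟨t,e⟩: type ⟨e,⟨t,⟨e,e⟩⟩⟩.
[δ ρ] — ρ of type ⟨e,e⟩ combines with δ of type e: type e.
[[φ [ν ξ]] [δ ρ]] — [φ [ν ξ]] of type ⟨e,⟨t,⟨e,e⟩⟩⟩ combines with [δ ρ] of type e: type ⟨t,⟨e,e⟩⟩.

⟨t,⟨e,e⟩⟩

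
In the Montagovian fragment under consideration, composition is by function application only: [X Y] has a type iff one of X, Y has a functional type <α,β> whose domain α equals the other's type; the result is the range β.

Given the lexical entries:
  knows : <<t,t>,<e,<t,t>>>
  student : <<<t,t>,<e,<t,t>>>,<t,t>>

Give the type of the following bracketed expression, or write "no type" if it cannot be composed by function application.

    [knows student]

<t,t>

[knows student] — student of type <<<t,t>,<e,<t,t>>>,<t,t>> combines with knows of type <<t,t>,<e,<t,t>>>: type <t,t>.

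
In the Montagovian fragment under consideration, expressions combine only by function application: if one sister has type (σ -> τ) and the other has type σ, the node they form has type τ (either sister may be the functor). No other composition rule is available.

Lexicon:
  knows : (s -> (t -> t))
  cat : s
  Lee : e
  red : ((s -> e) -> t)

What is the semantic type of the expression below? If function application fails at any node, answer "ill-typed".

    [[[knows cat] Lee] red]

[knows cat] — knows of type (s -> (t -> t)) combines with cat of type s: type (t -> t).
[[knows cat] Lee]: (t -> t) and e cannot combine by function application — type clash.

ill-typed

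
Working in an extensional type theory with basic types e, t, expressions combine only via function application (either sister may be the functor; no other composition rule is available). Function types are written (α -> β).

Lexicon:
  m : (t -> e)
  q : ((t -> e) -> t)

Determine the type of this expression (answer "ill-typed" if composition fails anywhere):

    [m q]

t

[m q] — q of type ((t -> e) -> t) combines with m of type (t -> e): type t.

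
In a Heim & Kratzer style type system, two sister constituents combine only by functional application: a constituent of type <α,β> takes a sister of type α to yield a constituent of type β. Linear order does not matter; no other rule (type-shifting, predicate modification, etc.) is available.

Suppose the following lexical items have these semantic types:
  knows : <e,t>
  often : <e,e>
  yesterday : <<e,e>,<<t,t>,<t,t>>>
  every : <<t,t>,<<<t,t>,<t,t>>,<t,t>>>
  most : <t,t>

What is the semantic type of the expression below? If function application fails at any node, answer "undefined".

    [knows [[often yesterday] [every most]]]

[often yesterday]: functor yesterday : <<e,e>,<<t,t>,<t,t>>>, argument often : <e,e>; result <<t,t>,<t,t>>.
[every most]: functor every : <<t,t>,<<<t,t>,<t,t>>,<t,t>>>, argument most : <t,t>; result <<<t,t>,<t,t>>,<t,t>>.
[[often yesterday] [every most]]: functor [every most] : <<<t,t>,<t,t>>,<t,t>>, argument [often yesterday] : <<t,t>,<t,t>>; result <t,t>.
At [knows [[often yesterday] [every most]]]: neither <e,t> nor <t,t> can take the other as argument; the node is ill-typed.

undefined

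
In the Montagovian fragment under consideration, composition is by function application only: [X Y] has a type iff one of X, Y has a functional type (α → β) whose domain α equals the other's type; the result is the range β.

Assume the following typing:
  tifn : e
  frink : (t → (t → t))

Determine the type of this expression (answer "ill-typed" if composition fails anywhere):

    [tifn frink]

ill-typed

[tifn frink]: e and (t → (t → t)) cannot combine by function application — type clash.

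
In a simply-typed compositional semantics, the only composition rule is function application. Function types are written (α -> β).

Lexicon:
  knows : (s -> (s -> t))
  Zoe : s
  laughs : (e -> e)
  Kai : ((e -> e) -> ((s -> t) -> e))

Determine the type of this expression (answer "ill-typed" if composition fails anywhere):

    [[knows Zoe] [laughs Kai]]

At [knows Zoe], knows : (s -> (s -> t)) takes Zoe : s, giving (s -> t).
At [laughs Kai], Kai : ((e -> e) -> ((s -> t) -> e)) takes laughs : (e -> e), giving ((s -> t) -> e).
At [[knows Zoe] [laughs Kai]], [laughs Kai] : ((s -> t) -> e) takes [knows Zoe] : (s -> t), giving e.

e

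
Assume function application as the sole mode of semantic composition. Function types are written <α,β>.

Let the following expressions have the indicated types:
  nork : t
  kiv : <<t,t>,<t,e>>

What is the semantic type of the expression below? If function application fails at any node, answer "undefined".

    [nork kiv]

undefined

At [nork kiv]: neither t nor <<t,t>,<t,e>> can take the other as argument; the node is ill-typed.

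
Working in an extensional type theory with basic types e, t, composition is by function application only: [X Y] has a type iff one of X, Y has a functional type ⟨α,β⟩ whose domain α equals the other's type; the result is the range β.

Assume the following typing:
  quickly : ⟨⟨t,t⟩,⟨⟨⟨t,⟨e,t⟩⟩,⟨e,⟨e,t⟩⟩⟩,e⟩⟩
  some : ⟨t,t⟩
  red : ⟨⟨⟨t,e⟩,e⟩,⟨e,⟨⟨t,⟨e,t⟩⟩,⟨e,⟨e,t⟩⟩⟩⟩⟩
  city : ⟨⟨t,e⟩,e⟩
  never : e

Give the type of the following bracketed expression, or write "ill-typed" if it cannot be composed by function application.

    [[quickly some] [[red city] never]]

e

[quickly some]: functor quickly : ⟨⟨t,t⟩,⟨⟨⟨t,⟨e,t⟩⟩,⟨e,⟨e,t⟩⟩⟩,e⟩⟩, argument some : ⟨t,t⟩; result ⟨⟨⟨t,⟨e,t⟩⟩,⟨e,⟨e,t⟩⟩⟩,e⟩.
[red city]: functor red : ⟨⟨⟨t,e⟩,e⟩,⟨e,⟨⟨t,⟨e,t⟩⟩,⟨e,⟨e,t⟩⟩⟩⟩⟩, argument city : ⟨⟨t,e⟩,e⟩; result ⟨e,⟨⟨t,⟨e,t⟩⟩,⟨e,⟨e,t⟩⟩⟩⟩.
[[red city] never]: functor [red city] : ⟨e,⟨⟨t,⟨e,t⟩⟩,⟨e,⟨e,t⟩⟩⟩⟩, argument never : e; result ⟨⟨t,⟨e,t⟩⟩,⟨e,⟨e,t⟩⟩⟩.
[[quickly some] [[red city] never]]: functor [quickly some] : ⟨⟨⟨t,⟨e,t⟩⟩,⟨e,⟨e,t⟩⟩⟩,e⟩, argument [[red city] never] : ⟨⟨t,⟨e,t⟩⟩,⟨e,⟨e,t⟩⟩⟩; result e.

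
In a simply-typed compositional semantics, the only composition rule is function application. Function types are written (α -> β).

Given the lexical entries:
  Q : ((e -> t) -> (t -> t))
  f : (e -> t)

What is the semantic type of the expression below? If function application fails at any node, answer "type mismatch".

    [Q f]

[Q f]: ((e -> t) -> (t -> t)) applied to (e -> t) yields (t -> t).

(t -> t)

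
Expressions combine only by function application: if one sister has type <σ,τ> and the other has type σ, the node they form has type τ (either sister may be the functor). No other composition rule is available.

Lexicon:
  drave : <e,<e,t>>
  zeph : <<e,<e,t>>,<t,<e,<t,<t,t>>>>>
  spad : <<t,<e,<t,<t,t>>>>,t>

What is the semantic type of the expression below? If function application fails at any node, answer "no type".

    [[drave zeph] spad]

t

[drave zeph]: zeph is <<e,<e,t>>,<t,<e,<t,<t,t>>>>>, drave is <e,<e,t>>; result <t,<e,<t,<t,t>>>>.
[[drave zeph] spad]: spad is <<t,<e,<t,<t,t>>>>,t>, [drave zeph] is <t,<e,<t,<t,t>>>>; result t.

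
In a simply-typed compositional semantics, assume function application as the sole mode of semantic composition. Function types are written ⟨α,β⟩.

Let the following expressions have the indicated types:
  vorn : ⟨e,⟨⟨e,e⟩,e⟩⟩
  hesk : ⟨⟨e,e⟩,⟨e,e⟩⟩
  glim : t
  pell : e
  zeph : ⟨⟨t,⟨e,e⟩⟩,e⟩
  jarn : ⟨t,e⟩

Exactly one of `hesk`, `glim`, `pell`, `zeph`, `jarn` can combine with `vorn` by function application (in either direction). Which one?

hesk : ⟨⟨e,e⟩,⟨e,e⟩⟩ — neither side's domain matches the other.
glim : t — neither side's domain matches the other.
pell — combines: vorn : ⟨e,⟨⟨e,e⟩,e⟩⟩ takes pell : e as argument, giving ⟨⟨e,e⟩,e⟩.
zeph : ⟨⟨t,⟨e,e⟩⟩,e⟩ — neither side's domain matches the other.
jarn : ⟨t,e⟩ — neither side's domain matches the other.

pell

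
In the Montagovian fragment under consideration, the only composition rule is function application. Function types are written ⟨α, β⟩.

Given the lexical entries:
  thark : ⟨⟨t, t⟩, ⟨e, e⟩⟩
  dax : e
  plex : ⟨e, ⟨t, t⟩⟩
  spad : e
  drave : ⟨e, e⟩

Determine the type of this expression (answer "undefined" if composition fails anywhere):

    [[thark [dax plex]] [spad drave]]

e

[dax plex]: functor plex : ⟨e, ⟨t, t⟩⟩, argument dax : e; result ⟨t, t⟩.
[thark [dax plex]]: functor thark : ⟨⟨t, t⟩, ⟨e, e⟩⟩, argument [dax plex] : ⟨t, t⟩; result ⟨e, e⟩.
[spad drave]: functor drave : ⟨e, e⟩, argument spad : e; result e.
[[thark [dax plex]] [spad drave]]: functor [thark [dax plex]] : ⟨e, e⟩, argument [spad drave] : e; result e.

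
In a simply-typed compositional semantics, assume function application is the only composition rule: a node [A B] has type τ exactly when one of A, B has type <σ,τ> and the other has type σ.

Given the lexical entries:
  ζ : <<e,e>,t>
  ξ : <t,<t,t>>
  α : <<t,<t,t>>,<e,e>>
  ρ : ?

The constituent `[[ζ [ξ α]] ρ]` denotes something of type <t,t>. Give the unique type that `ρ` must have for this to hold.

<t,<t,t>>

[[ζ [ξ α]] ρ] must have type <t,t>. The sister [ζ [ξ α]] has type t; that is not a function onto <t,t>, so ρ must be the functor, of type <t,<t,t>>.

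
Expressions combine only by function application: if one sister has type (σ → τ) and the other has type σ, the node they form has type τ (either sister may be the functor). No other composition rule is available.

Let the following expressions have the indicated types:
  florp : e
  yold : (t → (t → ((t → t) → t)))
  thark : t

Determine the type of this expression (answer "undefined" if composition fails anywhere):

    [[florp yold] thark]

undefined

[florp yold]: e with (t → (t → ((t → t) → t))) — neither is a function whose domain matches the other; composition fails here.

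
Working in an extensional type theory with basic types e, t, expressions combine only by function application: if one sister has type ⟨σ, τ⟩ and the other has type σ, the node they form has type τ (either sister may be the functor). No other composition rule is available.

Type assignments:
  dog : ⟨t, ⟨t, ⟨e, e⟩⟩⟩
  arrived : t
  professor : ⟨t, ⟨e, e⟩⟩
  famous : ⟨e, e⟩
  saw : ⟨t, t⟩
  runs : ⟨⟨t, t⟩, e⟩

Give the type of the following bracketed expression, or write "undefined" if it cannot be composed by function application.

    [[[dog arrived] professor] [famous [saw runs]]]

undefined

[dog arrived]: dog is ⟨t, ⟨t, ⟨e, e⟩⟩⟩, arrived is t; result ⟨t, ⟨e, e⟩⟩.
[[dog arrived] professor]: ⟨t, ⟨e, e⟩⟩ and ⟨t, ⟨e, e⟩⟩ cannot combine by function application — type clash.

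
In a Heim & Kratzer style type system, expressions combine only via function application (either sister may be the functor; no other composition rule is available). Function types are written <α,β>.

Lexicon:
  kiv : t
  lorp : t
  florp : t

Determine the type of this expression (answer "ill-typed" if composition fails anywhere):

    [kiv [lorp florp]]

ill-typed

[lorp florp]: t and t cannot combine by function application — type clash.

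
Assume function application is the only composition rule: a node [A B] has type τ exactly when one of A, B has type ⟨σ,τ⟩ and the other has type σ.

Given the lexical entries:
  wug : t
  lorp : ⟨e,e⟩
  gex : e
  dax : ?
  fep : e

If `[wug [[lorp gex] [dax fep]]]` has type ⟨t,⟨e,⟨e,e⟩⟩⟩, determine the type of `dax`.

⟨e,⟨e,⟨t,⟨t,⟨e,⟨e,e⟩⟩⟩⟩⟩⟩

At [wug [[lorp gex] [dax fep]]] (required: ⟨t,⟨e,⟨e,e⟩⟩⟩): wug is t, which is not a function with range ⟨t,⟨e,⟨e,e⟩⟩⟩; hence [[lorp gex] [dax fep]] is the functor — type ⟨t,⟨t,⟨e,⟨e,e⟩⟩⟩⟩.
At [[lorp gex] [dax fep]] (required: ⟨t,⟨t,⟨e,⟨e,e⟩⟩⟩⟩): [lorp gex] is e, which is not a function with range ⟨t,⟨t,⟨e,⟨e,e⟩⟩⟩⟩; hence [dax fep] is the functor — type ⟨e,⟨t,⟨t,⟨e,⟨e,e⟩⟩⟩⟩⟩.
At [dax fep] (required: ⟨e,⟨t,⟨t,⟨e,⟨e,e⟩⟩⟩⟩⟩): fep is e, which is not a function with range ⟨e,⟨t,⟨t,⟨e,⟨e,e⟩⟩⟩⟩⟩; hence dax is the functor — type ⟨e,⟨e,⟨t,⟨t,⟨e,⟨e,e⟩⟩⟩⟩⟩⟩.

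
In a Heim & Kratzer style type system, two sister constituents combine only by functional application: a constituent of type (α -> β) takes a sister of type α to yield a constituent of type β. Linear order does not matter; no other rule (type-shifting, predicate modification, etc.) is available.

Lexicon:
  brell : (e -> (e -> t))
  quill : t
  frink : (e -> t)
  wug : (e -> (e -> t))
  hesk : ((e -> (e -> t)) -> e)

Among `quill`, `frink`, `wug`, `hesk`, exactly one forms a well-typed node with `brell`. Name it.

quill : t — brell needs e; quill needs nothing (atomic); neither fits.
frink : (e -> t) — brell needs e; frink needs e; neither fits.
wug : (e -> (e -> t)) — brell needs e; wug needs e; neither fits.
hesk — combines: hesk : ((e -> (e -> t)) -> e) takes brell : (e -> (e -> t)) as argument, giving e.

hesk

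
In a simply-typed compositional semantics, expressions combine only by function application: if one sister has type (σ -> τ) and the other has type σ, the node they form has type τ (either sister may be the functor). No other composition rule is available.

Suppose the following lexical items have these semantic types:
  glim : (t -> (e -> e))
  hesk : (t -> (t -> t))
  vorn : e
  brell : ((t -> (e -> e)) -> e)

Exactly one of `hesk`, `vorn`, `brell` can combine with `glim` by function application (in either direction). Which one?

hesk : (t -> (t -> t)) — no; glim wants t, and hesk wants t.
vorn : e — no; glim wants t, and vorn wants nothing (atomic).
brell — combines: brell : ((t -> (e -> e)) -> e) takes glim : (t -> (e -> e)) as argument, giving e.

brell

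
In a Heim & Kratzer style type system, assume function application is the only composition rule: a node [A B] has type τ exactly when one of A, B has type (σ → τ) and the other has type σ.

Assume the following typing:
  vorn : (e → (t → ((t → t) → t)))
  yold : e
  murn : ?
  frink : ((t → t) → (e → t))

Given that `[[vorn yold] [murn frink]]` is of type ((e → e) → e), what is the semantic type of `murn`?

(((t → t) → (e → t)) → ((t → ((t → t) → t)) → ((e → e) → e)))

At [[vorn yold] [murn frink]] (required: ((e → e) → e)): [vorn yold] is (t → ((t → t) → t)), which is not a function with range ((e → e) → e); hence [murn frink] is the functor — type ((t → ((t → t) → t)) → ((e → e) → e)).
At [murn frink] (required: ((t → ((t → t) → t)) → ((e → e) → e))): frink is ((t → t) → (e → t)), which is not a function with range ((t → ((t → t) → t)) → ((e → e) → e)); hence murn is the functor — type (((t → t) → (e → t)) → ((t → ((t → t) → t)) → ((e → e) → e))).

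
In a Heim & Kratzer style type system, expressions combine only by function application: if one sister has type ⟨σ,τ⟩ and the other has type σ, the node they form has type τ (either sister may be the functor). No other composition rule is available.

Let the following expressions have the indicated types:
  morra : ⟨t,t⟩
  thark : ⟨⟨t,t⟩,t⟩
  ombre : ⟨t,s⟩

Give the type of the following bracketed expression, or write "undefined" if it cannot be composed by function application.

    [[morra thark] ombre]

[morra thark]: thark is ⟨⟨t,t⟩,t⟩, morra is ⟨t,t⟩; result t.
[[morra thark] ombre]: ombre is ⟨t,s⟩, [morra thark] is t; result s.

s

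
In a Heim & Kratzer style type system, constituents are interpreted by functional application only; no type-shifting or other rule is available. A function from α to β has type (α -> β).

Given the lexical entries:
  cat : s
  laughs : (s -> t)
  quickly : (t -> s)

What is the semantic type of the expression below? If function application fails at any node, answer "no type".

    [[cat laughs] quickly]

[cat laughs]: functor laughs : (s -> t), argument cat : s; result t.
[[cat laughs] quickly]: functor quickly : (t -> s), argument [cat laughs] : t; result s.

s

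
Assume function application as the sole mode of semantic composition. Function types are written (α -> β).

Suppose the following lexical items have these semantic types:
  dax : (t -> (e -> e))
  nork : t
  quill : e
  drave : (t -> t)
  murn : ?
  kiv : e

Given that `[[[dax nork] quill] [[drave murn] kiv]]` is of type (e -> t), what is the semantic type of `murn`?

[[[dax nork] quill] [[drave murn] kiv]] is required to be (e -> t). [[dax nork] quill] : e cannot yield (e -> t) as functor, so [[drave murn] kiv] : (e -> (e -> t)).
[[drave murn] kiv] is required to be (e -> (e -> t)). kiv : e cannot yield (e -> (e -> t)) as functor, so [drave murn] : (e -> (e -> (e -> t))).
[drave murn] is required to be (e -> (e -> (e -> t))). drave : (t -> t) cannot yield (e -> (e -> (e -> t))) as functor, so murn : ((t -> t) -> (e -> (e -> (e -> t)))).

((t -> t) -> (e -> (e -> (e -> t))))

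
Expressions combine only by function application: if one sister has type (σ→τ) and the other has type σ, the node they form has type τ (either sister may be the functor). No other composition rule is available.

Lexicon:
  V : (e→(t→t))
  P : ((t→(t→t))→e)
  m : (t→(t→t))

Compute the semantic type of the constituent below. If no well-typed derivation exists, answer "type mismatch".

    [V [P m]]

(t→t)

[P m]: ((t→(t→t))→e) applied to (t→(t→t)) yields e.
[V [P m]]: (e→(t→t)) applied to e yields (t→t).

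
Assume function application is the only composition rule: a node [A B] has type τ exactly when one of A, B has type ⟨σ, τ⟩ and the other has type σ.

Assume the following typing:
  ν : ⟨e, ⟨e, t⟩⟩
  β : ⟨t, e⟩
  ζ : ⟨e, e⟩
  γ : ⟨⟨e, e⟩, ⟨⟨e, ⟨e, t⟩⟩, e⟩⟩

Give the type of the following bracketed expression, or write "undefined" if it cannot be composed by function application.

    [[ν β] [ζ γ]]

undefined

[ν β]: ⟨e, ⟨e, t⟩⟩ and ⟨t, e⟩ cannot combine by function application — type clash.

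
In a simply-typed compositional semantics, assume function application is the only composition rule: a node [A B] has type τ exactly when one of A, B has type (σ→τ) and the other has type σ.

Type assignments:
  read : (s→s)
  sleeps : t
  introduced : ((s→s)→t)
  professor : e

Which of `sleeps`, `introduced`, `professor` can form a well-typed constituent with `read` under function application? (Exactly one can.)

introduced

sleeps : t — no; read wants s, and sleeps wants nothing (atomic).
introduced — combines: introduced : ((s→s)→t) takes read : (s→s) as argument, giving t.
professor : e — no; read wants s, and professor wants nothing (atomic).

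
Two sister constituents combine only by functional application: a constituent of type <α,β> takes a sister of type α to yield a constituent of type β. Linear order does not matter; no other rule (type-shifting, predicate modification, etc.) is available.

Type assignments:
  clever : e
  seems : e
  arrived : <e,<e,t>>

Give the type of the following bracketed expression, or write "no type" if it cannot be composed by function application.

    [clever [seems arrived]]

t

[seems arrived] — arrived of type <e,<e,t>> combines with seems of type e: type <e,t>.
[clever [seems arrived]] — [seems arrived] of type <e,t> combines with clever of type e: type t.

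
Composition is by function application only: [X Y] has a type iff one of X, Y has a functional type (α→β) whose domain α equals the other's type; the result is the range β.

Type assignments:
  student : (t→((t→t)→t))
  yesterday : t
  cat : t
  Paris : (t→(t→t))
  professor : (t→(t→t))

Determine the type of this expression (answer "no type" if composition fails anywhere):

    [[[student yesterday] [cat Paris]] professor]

(t→t)

[student yesterday] — student of type (t→((t→t)→t)) combines with yesterday of type t: type ((t→t)→t).
[cat Paris] — Paris of type (t→(t→t)) combines with cat of type t: type (t→t).
[[student yesterday] [cat Paris]] — [student yesterday] of type ((t→t)→t) combines with [cat Paris] of type (t→t): type t.
[[[student yesterday] [cat Paris]] professor] — professor of type (t→(t→t)) combines with [[student yesterday] [cat Paris]] of type t: type (t→t).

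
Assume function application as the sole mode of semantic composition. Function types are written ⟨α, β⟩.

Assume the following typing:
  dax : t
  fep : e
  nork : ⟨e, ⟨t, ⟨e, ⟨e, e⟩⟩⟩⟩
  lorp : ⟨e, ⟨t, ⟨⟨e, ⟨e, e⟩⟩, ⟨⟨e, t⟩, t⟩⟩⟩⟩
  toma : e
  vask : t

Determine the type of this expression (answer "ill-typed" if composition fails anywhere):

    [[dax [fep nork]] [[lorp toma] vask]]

⟨⟨e, t⟩, t⟩

[fep nork]: nork is ⟨e, ⟨t, ⟨e, ⟨e, e⟩⟩⟩⟩, fep is e; result ⟨t, ⟨e, ⟨e, e⟩⟩⟩.
[dax [fep nork]]: [fep nork] is ⟨t, ⟨e, ⟨e, e⟩⟩⟩, dax is t; result ⟨e, ⟨e, e⟩⟩.
[lorp toma]: lorp is ⟨e, ⟨t, ⟨⟨e, ⟨e, e⟩⟩, ⟨⟨e, t⟩, t⟩⟩⟩⟩, toma is e; result ⟨t, ⟨⟨e, ⟨e, e⟩⟩, ⟨⟨e, t⟩, t⟩⟩⟩.
[[lorp toma] vask]: [lorp toma] is ⟨t, ⟨⟨e, ⟨e, e⟩⟩, ⟨⟨e, t⟩, t⟩⟩⟩, vask is t; result ⟨⟨e, ⟨e, e⟩⟩, ⟨⟨e, t⟩, t⟩⟩.
[[dax [fep nork]] [[lorp toma] vask]]: [[lorp toma] vask] is ⟨⟨e, ⟨e, e⟩⟩, ⟨⟨e, t⟩, t⟩⟩, [dax [fep nork]] is ⟨e, ⟨e, e⟩⟩; result ⟨⟨e, t⟩, t⟩.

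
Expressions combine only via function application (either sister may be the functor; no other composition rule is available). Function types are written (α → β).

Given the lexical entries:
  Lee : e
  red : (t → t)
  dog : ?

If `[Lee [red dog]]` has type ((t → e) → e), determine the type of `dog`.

((t → t) → (e → ((t → e) → e)))

[Lee [red dog]] must have type ((t → e) → e). The sister Lee has type e; that is not a function onto ((t → e) → e), so [red dog] must be the functor, of type (e → ((t → e) → e)).
[red dog] must have type (e → ((t → e) → e)). The sister red has type (t → t); that is not a function onto (e → ((t → e) → e)), so dog must be the functor, of type ((t → t) → (e → ((t → e) → e))).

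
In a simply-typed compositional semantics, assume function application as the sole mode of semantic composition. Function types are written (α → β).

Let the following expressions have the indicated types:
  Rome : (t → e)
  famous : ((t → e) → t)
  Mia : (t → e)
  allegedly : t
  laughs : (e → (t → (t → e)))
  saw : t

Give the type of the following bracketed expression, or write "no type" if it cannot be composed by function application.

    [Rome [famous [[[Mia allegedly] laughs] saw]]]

e

At [Mia allegedly], Mia : (t → e) takes allegedly : t, giving e.
At [[Mia allegedly] laughs], laughs : (e → (t → (t → e))) takes [Mia allegedly] : e, giving (t → (t → e)).
At [[[Mia allegedly] laughs] saw], [[Mia allegedly] laughs] : (t → (t → e)) takes saw : t, giving (t → e).
At [famous [[[Mia allegedly] laughs] saw]], famous : ((t → e) → t) takes [[[Mia allegedly] laughs] saw] : (t → e), giving t.
At [Rome [famous [[[Mia allegedly] laughs] saw]]], Rome : (t → e) takes [famous [[[Mia allegedly] laughs] saw]] : t, giving e.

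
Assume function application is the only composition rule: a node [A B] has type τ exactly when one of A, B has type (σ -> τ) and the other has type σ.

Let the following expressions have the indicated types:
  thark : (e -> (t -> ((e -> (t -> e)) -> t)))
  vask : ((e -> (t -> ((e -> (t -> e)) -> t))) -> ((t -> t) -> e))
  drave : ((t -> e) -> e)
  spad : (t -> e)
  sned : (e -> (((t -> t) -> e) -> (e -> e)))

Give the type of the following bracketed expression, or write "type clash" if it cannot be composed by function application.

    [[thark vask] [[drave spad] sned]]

(e -> e)

[thark vask]: ((e -> (t -> ((e -> (t -> e)) -> t))) -> ((t -> t) -> e)) applied to (e -> (t -> ((e -> (t -> e)) -> t))) yields ((t -> t) -> e).
[drave spad]: ((t -> e) -> e) applied to (t -> e) yields e.
[[drave spad] sned]: (e -> (((t -> t) -> e) -> (e -> e))) applied to e yields (((t -> t) -> e) -> (e -> e)).
[[thark vask] [[drave spad] sned]]: (((t -> t) -> e) -> (e -> e)) applied to ((t -> t) -> e) yields (e -> e).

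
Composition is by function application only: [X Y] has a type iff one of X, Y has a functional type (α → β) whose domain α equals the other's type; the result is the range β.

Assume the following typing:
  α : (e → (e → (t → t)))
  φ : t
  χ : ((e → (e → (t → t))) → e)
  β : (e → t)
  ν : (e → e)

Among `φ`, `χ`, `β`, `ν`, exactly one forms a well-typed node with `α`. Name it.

φ : t — α needs e; φ needs nothing (atomic); neither fits.
χ — combines: χ : ((e → (e → (t → t))) → e) takes α : (e → (e → (t → t))) as argument, giving e.
β : (e → t) — α needs e; β needs e; neither fits.
ν : (e → e) — α needs e; ν needs e; neither fits.

χ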